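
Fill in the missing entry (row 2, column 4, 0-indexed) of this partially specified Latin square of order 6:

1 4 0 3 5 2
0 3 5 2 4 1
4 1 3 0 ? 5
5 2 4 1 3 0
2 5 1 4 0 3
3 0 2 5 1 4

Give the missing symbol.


Row 2 contains symbols [0, 1, 3, 4, 5] — missing [2].
Column 4 contains symbols [0, 1, 3, 4, 5] — missing [2].
The missing symbol must appear in both missing sets; intersection = [2].
Therefore the hidden value is 2.

Missing value = 2.


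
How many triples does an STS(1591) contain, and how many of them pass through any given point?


An STS(v) is a 2-(v, 3, 1) BIBD: block size k = 3, λ = 1.
Replication: r(k − 1) = λ(v − 1) ⇒ r·2 = 1591 − 1 = 1590 ⇒ r = 795.
Block count: b = v(v − 1)/6 = 1591·1590/6 = 2529690/6 = 421615.
(Check via bk = vr: 421615·3 = 1264845 = 1591·795 = 1264845 ✓.)

r = 795, b = 421615.


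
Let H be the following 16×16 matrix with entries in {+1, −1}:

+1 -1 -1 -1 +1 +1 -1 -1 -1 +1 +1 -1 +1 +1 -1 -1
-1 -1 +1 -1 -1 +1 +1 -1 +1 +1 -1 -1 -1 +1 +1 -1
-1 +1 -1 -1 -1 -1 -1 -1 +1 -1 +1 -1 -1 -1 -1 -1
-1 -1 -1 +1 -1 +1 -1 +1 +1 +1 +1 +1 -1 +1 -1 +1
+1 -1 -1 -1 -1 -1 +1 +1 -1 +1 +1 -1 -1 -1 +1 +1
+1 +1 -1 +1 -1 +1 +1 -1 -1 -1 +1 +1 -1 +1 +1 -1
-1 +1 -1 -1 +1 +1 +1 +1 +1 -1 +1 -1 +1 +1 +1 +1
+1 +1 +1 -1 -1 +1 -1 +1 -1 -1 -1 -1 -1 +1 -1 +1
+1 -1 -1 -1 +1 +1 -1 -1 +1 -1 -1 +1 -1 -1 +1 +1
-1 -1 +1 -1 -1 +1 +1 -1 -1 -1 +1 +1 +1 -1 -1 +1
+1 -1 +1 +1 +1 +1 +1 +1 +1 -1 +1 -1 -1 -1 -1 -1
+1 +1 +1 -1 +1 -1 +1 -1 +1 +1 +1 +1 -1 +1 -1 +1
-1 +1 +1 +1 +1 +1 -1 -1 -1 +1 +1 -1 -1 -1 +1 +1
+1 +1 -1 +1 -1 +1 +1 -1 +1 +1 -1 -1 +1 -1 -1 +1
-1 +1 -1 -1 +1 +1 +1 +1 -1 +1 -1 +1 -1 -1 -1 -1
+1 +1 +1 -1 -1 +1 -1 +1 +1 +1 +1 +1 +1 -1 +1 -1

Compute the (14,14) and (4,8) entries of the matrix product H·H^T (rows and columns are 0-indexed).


Row 4 of H: [1, -1, -1, -1, -1, -1, 1, 1, -1, 1, 1, -1, -1, -1, 1, 1].
Row 8 of H: [1, -1, -1, -1, 1, 1, -1, -1, 1, -1, -1, 1, -1, -1, 1, 1].
Row 14 of H: [-1, 1, -1, -1, 1, 1, 1, 1, -1, 1, -1, 1, -1, -1, -1, -1].
(H·H^T)[14][14] = Σ_j H[14][j]·H[14][j] = (-1)² + (1)² + (-1)² + (-1)² + (1)² + (1)² + (1)² + (1)² + (-1)² + (1)² + (-1)² + (1)² + (-1)² + (-1)² + (-1)² + (-1)² = 1 + 1 + 1 + 1 + 1 + 1 + 1 + 1 + 1 + 1 + 1 + 1 + 1 + 1 + 1 + 1 = 16.
(H·H^T)[4][8] = Σ_j H[4][j]·H[8][j] = (1)·(1) + (-1)·(-1) + (-1)·(-1) + (-1)·(-1) + (-1)·(1) + (-1)·(1) + (1)·(-1) + (1)·(-1) + (-1)·(1) + (1)·(-1) + (1)·(-1) + (-1)·(1) + (-1)·(-1) + (-1)·(-1) + (1)·(1) + (1)·(1) = 1 + 1 + 1 + 1 + -1 + -1 + -1 + -1 + -1 + -1 + -1 + -1 + 1 + 1 + 1 + 1 = 0.
So rows 4 and 8 are orthogonal; the diagonal entry equals n = 16.

(14,14) entry = 16; (4,8) entry = 0.


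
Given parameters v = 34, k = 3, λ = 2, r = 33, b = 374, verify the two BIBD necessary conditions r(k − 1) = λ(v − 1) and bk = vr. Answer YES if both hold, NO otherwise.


Condition (i): r(k − 1) = 33·2 = 66; λ(v − 1) = 2·33 = 66. Match? YES.
Condition (ii): bk = 374·3 = 1122; vr = 34·33 = 1122. Match? YES.
Both conditions hold? YES.

YES


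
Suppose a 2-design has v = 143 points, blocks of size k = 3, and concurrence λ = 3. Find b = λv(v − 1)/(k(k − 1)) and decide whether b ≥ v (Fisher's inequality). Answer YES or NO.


r = λ(v − 1)/(k − 1) = 3·142/2 = 213.
b = vr/k = 143·213/3 = 10153.
Fisher's inequality: b ≥ v ⇔ 10153 ≥ 143? YES.

YES


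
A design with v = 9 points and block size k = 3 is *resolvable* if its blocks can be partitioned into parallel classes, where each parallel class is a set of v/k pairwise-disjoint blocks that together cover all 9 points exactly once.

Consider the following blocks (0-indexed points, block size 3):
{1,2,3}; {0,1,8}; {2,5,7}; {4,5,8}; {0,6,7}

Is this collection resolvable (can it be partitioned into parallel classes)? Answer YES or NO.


v = 9, block size k = 3, number of blocks = 5.
For resolvability, blocks must partition into parallel classes of size v/k = 3.
Total blocks must therefore be a multiple of 3: 5 = 3·1 + 2 ⇒ not divisible ✗.
Resolvable? NO.

NO


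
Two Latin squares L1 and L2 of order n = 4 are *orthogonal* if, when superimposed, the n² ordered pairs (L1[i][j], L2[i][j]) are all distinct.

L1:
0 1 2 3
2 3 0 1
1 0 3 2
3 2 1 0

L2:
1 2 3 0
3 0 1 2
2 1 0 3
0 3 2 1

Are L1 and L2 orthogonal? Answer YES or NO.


Form the n² = 16 superimposed pairs (L1[i][j], L2[i][j]), row by row (rows and columns indexed from 0):
row 0: (0,1) (1,2) (2,3) (3,0)
row 1: (2,3) (3,0) (0,1) (1,2)
row 2: (1,2) (0,1) (3,0) (2,3)
row 3: (3,0) (2,3) (1,2) (0,1)
Orthogonality requires all 16 pairs distinct.
But the pair (2,3) repeats: cell (0,2) has L1 = 2, L2 = 3, and cell (1,0) has L1 = 2, L2 = 3.
A repeated pair means some other pair never occurs (only 4 distinct pairs out of 16), so the squares are not orthogonal.
Conclusion: NO.

NO


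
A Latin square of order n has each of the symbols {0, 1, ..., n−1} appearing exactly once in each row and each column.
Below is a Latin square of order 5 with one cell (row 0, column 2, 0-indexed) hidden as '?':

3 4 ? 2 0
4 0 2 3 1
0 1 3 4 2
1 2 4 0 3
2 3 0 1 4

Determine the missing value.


Row 0 contains symbols [0, 2, 3, 4] — missing [1].
Column 2 contains symbols [0, 2, 3, 4] — missing [1].
The missing symbol must appear in both missing sets; intersection = [1].
Therefore the hidden value is 1.

Missing value = 1.


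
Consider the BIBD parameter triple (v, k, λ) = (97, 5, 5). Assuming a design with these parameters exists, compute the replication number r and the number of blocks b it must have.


Any 2-(v, k, λ) BIBD satisfies two necessary conditions:
  (i)  Each point sits in r blocks, and counting incidences through any fixed point gives r(k − 1) = λ(v − 1), so r = λ(v − 1)/(k − 1).
  (ii) Total incidences bk = vr, so b = vr/k.
Step 1: r = λ(v − 1)/(k − 1) = 5·(97 − 1)/(5 − 1) = 5·96/4 = 480/4 = 120.
Step 2: b = vr/k = 97·120/5 = 11640/5 = 2328.
Check integrality: r = 120 ∈ Z ✓, b = 2328 ∈ Z ✓.
(These identities are necessary conditions: they determine r and b for any design with these parameters, but do not by themselves prove that one exists.)

r = 120, b = 2328.


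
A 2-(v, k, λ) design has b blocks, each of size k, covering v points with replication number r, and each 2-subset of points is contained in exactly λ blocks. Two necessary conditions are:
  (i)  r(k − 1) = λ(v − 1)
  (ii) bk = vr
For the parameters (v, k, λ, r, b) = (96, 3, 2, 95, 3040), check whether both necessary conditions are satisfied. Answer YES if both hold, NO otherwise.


Condition (i): r(k − 1) = 95·2 = 190; λ(v − 1) = 2·95 = 190. Match? YES.
Condition (ii): bk = 3040·3 = 9120; vr = 96·95 = 9120. Match? YES.
Both conditions hold? YES.

YES


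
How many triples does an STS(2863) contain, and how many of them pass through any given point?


An STS(v) is a 2-(v, 3, 1) BIBD: block size k = 3, λ = 1.
Replication: r(k − 1) = λ(v − 1) ⇒ r·2 = 2863 − 1 = 2862 ⇒ r = 1431.
Block count: b = v(v − 1)/6 = 2863·2862/6 = 8193906/6 = 1365651.
(Check via bk = vr: 1365651·3 = 4096953 = 2863·1431 = 4096953 ✓.)

r = 1431, b = 1365651.


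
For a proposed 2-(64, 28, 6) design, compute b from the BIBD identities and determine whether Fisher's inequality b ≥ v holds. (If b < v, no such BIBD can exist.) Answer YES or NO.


b = λv(v − 1)/(k(k − 1)) = 6·64·63/(28·27) = 24192/756 = 32.
Compare with v = 64: b < v, so Fisher's inequality fails.

NO


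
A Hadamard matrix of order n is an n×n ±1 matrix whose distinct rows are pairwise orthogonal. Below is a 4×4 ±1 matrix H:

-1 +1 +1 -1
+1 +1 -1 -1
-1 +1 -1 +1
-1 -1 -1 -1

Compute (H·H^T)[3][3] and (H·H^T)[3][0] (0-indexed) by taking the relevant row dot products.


Row 0 of H: [-1, 1, 1, -1].
Row 3 of H: [-1, -1, -1, -1].
(H·H^T)[3][3] = Σ_j H[3][j]·H[3][j] = (-1)² + (-1)² + (-1)² + (-1)² = 1 + 1 + 1 + 1 = 4.
(H·H^T)[3][0] = Σ_j H[3][j]·H[0][j] = (-1)·(-1) + (-1)·(1) + (-1)·(1) + (-1)·(-1) = 1 + -1 + -1 + 1 = 0.
So rows 3 and 0 are orthogonal; the diagonal entry equals n = 4.

(3,3) entry = 4; (3,0) entry = 0.


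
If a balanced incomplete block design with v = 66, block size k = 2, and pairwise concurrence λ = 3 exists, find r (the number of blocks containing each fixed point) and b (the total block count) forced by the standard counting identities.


Any 2-(v, k, λ) BIBD satisfies two necessary conditions:
  (i)  Each point sits in r blocks, and counting incidences through any fixed point gives r(k − 1) = λ(v − 1), so r = λ(v − 1)/(k − 1).
  (ii) Total incidences bk = vr, so b = vr/k.
Step 1: r = λ(v − 1)/(k − 1) = 3·(66 − 1)/(2 − 1) = 3·65/1 = 195/1 = 195.
Step 2: b = vr/k = 66·195/2 = 12870/2 = 6435.
Check integrality: r = 195 ∈ Z ✓, b = 6435 ∈ Z ✓.
(These identities are necessary conditions: they determine r and b for any design with these parameters, but do not by themselves prove that one exists.)

r = 195, b = 6435.


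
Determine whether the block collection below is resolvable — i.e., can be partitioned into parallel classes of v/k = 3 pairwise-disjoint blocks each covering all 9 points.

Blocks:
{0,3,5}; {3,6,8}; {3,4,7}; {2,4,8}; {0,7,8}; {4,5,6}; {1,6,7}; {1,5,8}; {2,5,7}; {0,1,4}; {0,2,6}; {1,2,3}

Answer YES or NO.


v = 9, block size k = 3, number of blocks = 12.
For resolvability, blocks must partition into parallel classes of size v/k = 3.
Total blocks must therefore be a multiple of 3: 12 = 3·4 + 0 ⇒ divisible ✓.
Greedy packing gives 4 candidate class(es). Each should be a full parallel class (size 3, covers all 9 points).
  Class 1 (3 blocks): {0,3,5}; {2,4,8}; {1,6,7}. Points covered: [0, 1, 2, 3, 4, 5, 6, 7, 8].
  Class 2 (3 blocks): {3,6,8}; {2,5,7}; {0,1,4}. Points covered: [0, 1, 2, 3, 4, 5, 6, 7, 8].
  Class 3 (3 blocks): {3,4,7}; {1,5,8}; {0,2,6}. Points covered: [0, 1, 2, 3, 4, 5, 6, 7, 8].
  Class 4 (3 blocks): {0,7,8}; {4,5,6}; {1,2,3}. Points covered: [0, 1, 2, 3, 4, 5, 6, 7, 8].
All classes full (size 3)? YES. All classes cover every point? YES.
Resolvable? YES.

YES


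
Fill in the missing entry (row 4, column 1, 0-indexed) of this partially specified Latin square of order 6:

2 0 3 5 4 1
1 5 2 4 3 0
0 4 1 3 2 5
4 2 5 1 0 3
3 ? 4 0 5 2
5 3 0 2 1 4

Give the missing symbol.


Row 4 contains symbols [0, 2, 3, 4, 5] — missing [1].
Column 1 contains symbols [0, 2, 3, 4, 5] — missing [1].
The missing symbol must appear in both missing sets; intersection = [1].
Therefore the hidden value is 1.

Missing value = 1.


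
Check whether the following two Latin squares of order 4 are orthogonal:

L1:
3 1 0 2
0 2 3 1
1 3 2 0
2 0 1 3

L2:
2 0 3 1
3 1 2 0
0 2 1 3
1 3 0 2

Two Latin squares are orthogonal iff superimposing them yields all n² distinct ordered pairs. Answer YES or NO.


Form the n² = 16 superimposed pairs (L1[i][j], L2[i][j]), row by row (rows and columns indexed from 0):
row 0: (3,2) (1,0) (0,3) (2,1)
row 1: (0,3) (2,1) (3,2) (1,0)
row 2: (1,0) (3,2) (2,1) (0,3)
row 3: (2,1) (0,3) (1,0) (3,2)
Orthogonality requires all 16 pairs distinct.
But the pair (0,3) repeats: cell (0,2) has L1 = 0, L2 = 3, and cell (1,0) has L1 = 0, L2 = 3.
A repeated pair means some other pair never occurs (only 4 distinct pairs out of 16), so the squares are not orthogonal.
Conclusion: NO.

NO


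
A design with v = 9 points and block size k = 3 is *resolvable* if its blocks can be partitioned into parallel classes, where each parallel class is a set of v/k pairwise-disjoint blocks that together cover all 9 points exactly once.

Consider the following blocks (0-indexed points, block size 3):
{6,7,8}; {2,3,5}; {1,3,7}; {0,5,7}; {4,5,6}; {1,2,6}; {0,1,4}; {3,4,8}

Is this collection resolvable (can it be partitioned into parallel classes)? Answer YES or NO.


v = 9, block size k = 3, number of blocks = 8.
For resolvability, blocks must partition into parallel classes of size v/k = 3.
Total blocks must therefore be a multiple of 3: 8 = 3·2 + 2 ⇒ not divisible ✗.
Resolvable? NO.

NO


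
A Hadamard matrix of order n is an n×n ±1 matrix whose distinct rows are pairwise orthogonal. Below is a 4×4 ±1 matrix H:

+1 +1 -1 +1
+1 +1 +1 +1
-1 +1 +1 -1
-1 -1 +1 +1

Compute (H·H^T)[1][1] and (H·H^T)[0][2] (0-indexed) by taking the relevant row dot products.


Row 0 of H: [1, 1, -1, 1].
Row 1 of H: [1, 1, 1, 1].
Row 2 of H: [-1, 1, 1, -1].
(H·H^T)[1][1] = Σ_j H[1][j]·H[1][j] = (1)² + (1)² + (1)² + (1)² = 1 + 1 + 1 + 1 = 4.
(H·H^T)[0][2] = Σ_j H[0][j]·H[2][j] = (1)·(-1) + (1)·(1) + (-1)·(1) + (1)·(-1) = -1 + 1 + -1 + -1 = -2.
Rows 0 and 2 are not orthogonal (dot product = -2 ≠ 0), so H is not a Hadamard matrix.

(1,1) entry = 4; (0,2) entry = -2.


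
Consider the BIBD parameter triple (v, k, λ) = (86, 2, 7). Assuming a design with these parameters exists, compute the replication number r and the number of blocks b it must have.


Any 2-(v, k, λ) BIBD satisfies two necessary conditions:
  (i)  Each point sits in r blocks, and counting incidences through any fixed point gives r(k − 1) = λ(v − 1), so r = λ(v − 1)/(k − 1).
  (ii) Total incidences bk = vr, so b = vr/k.
Step 1: r = λ(v − 1)/(k − 1) = 7·(86 − 1)/(2 − 1) = 7·85/1 = 595/1 = 595.
Step 2: b = vr/k = 86·595/2 = 51170/2 = 25585.
Check integrality: r = 595 ∈ Z ✓, b = 25585 ∈ Z ✓.
(These identities are necessary conditions: they determine r and b for any design with these parameters, but do not by themselves prove that one exists.)

r = 595, b = 25585.


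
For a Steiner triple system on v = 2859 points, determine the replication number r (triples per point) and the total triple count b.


An STS(v) is a 2-(v, 3, 1) BIBD: block size k = 3, λ = 1.
Replication: r(k − 1) = λ(v − 1) ⇒ r·2 = 2859 − 1 = 2858 ⇒ r = 1429.
Block count: bk = vr ⇒ b·3 = 2859·1429 = 4085511 ⇒ b = 1361837.
(Check via b = v(v − 1)/6 = 2859·2858/6 = 8171022/6 = 1361837.)

r = 1429, b = 1361837.


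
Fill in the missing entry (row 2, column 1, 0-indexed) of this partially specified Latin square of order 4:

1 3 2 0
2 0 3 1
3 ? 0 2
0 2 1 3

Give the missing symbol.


Row 2 contains symbols [0, 2, 3] — missing [1].
Column 1 contains symbols [0, 2, 3] — missing [1].
The missing symbol must appear in both missing sets; intersection = [1].
Therefore the hidden value is 1.

Missing value = 1.


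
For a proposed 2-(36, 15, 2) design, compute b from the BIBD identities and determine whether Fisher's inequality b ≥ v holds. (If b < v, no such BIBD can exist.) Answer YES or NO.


r = λ(v − 1)/(k − 1) = 2·35/14 = 5.
b = vr/k = 36·5/15 = 12.
Fisher's inequality: b ≥ v ⇔ 12 ≥ 36? NO.

NO


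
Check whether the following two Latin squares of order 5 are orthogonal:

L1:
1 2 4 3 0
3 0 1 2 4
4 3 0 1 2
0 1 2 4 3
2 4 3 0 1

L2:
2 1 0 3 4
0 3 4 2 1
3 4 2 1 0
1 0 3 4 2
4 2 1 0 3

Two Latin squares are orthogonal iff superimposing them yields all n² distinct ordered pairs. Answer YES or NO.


Form the n² = 25 superimposed pairs (L1[i][j], L2[i][j]), row by row (rows and columns indexed from 0):
row 0: (1,2) (2,1) (4,0) (3,3) (0,4)
row 1: (3,0) (0,3) (1,4) (2,2) (4,1)
row 2: (4,3) (3,4) (0,2) (1,1) (2,0)
row 3: (0,1) (1,0) (2,3) (4,4) (3,2)
row 4: (2,4) (4,2) (3,1) (0,0) (1,3)
Orthogonality requires all 25 pairs distinct.
Check by first coordinate: for each symbol s of L1, list the L2 entries in the n cells where L1 = s; they must all differ.
  L1 = 0: L2 entries (in reading order) 4, 3, 2, 1, 0 — all 5 distinct ✓
  L1 = 1: L2 entries (in reading order) 2, 4, 1, 0, 3 — all 5 distinct ✓
  L1 = 2: L2 entries (in reading order) 1, 2, 0, 3, 4 — all 5 distinct ✓
  L1 = 3: L2 entries (in reading order) 3, 0, 4, 2, 1 — all 5 distinct ✓
  L1 = 4: L2 entries (in reading order) 0, 1, 3, 4, 2 — all 5 distinct ✓
Every symbol of L1 meets every symbol of L2 exactly once, so all 25 pairs are distinct (25 of 25).
Conclusion: YES.

YES


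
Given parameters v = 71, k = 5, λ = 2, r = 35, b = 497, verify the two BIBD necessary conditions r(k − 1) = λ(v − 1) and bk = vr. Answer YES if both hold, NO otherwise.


Condition (i): r(k − 1) = 35·4 = 140; λ(v − 1) = 2·70 = 140. Match? YES.
Condition (ii): bk = 497·5 = 2485; vr = 71·35 = 2485. Match? YES.
Both conditions hold? YES.

YES


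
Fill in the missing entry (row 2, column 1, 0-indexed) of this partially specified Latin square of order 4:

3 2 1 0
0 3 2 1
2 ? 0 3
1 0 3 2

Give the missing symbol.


Row 2 contains symbols [0, 2, 3] — missing [1].
Column 1 contains symbols [0, 2, 3] — missing [1].
The missing symbol must appear in both missing sets; intersection = [1].
Therefore the hidden value is 1.

Missing value = 1.


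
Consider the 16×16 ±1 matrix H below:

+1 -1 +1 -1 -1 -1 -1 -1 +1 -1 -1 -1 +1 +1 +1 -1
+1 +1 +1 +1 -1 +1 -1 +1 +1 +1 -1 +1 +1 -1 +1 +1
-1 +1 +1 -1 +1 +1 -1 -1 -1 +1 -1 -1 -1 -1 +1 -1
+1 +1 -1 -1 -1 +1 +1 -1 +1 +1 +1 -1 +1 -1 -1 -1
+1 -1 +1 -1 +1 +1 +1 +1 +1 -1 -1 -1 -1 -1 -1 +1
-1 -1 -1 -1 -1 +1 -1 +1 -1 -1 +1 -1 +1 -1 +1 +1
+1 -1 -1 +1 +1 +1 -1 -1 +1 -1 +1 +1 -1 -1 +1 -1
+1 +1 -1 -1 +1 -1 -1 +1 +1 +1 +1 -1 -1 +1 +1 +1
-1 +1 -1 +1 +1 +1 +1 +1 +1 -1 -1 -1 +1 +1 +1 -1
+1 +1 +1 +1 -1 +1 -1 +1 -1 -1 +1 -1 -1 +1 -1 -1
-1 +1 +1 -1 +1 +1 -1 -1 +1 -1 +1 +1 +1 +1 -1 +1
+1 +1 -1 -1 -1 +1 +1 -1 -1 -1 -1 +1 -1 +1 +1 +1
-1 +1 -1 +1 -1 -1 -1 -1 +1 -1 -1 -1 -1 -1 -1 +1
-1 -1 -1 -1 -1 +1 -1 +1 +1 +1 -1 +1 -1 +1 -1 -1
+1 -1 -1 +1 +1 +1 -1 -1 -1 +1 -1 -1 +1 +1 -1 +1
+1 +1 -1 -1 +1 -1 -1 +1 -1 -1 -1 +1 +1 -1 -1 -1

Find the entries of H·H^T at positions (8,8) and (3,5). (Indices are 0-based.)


Row 3 of H: [1, 1, -1, -1, -1, 1, 1, -1, 1, 1, 1, -1, 1, -1, -1, -1].
Row 5 of H: [-1, -1, -1, -1, -1, 1, -1, 1, -1, -1, 1, -1, 1, -1, 1, 1].
Row 8 of H: [-1, 1, -1, 1, 1, 1, 1, 1, 1, -1, -1, -1, 1, 1, 1, -1].
(H·H^T)[8][8] = Σ_j H[8][j]·H[8][j] = (-1)² + (1)² + (-1)² + (1)² + (1)² + (1)² + (1)² + (1)² + (1)² + (-1)² + (-1)² + (-1)² + (1)² + (1)² + (1)² + (-1)² = 1 + 1 + 1 + 1 + 1 + 1 + 1 + 1 + 1 + 1 + 1 + 1 + 1 + 1 + 1 + 1 = 16.
(H·H^T)[3][5] = Σ_j H[3][j]·H[5][j] = (1)·(-1) + (1)·(-1) + (-1)·(-1) + (-1)·(-1) + (-1)·(-1) + (1)·(1) + (1)·(-1) + (-1)·(1) + (1)·(-1) + (1)·(-1) + (1)·(1) + (-1)·(-1) + (1)·(1) + (-1)·(-1) + (-1)·(1) + (-1)·(1) = -1 + -1 + 1 + 1 + 1 + 1 + -1 + -1 + -1 + -1 + 1 + 1 + 1 + 1 + -1 + -1 = 0.
So rows 3 and 5 are orthogonal; the diagonal entry equals n = 16.

(8,8) entry = 16; (3,5) entry = 0.


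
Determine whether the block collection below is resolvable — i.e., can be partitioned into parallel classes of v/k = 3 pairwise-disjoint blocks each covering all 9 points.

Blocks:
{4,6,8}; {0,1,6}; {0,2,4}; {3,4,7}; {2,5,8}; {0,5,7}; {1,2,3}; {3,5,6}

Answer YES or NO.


v = 9, block size k = 3, number of blocks = 8.
For resolvability, blocks must partition into parallel classes of size v/k = 3.
Total blocks must therefore be a multiple of 3: 8 = 3·2 + 2 ⇒ not divisible ✗.
Resolvable? NO.

NO


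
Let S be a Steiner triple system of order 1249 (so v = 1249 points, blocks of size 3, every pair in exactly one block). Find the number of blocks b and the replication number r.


An STS(v) is a 2-(v, 3, 1) BIBD: block size k = 3, λ = 1.
Replication: r(k − 1) = λ(v − 1) ⇒ r·2 = 1249 − 1 = 1248 ⇒ r = 624.
Block count: b = v(v − 1)/6 = 1249·1248/6 = 1558752/6 = 259792.

r = 624, b = 259792.


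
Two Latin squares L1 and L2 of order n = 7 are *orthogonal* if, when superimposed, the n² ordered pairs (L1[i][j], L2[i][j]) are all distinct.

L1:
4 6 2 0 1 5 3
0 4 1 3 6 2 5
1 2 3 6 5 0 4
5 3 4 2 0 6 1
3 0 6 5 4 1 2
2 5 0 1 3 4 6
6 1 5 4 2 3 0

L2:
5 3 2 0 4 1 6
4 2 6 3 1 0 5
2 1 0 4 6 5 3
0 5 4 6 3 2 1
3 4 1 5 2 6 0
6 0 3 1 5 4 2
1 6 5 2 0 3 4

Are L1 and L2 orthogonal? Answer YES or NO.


Form the n² = 49 superimposed pairs (L1[i][j], L2[i][j]), row by row (rows and columns indexed from 0):
row 0: (4,5) (6,3) (2,2) (0,0) (1,4) (5,1) (3,6)
row 1: (0,4) (4,2) (1,6) (3,3) (6,1) (2,0) (5,5)
row 2: (1,2) (2,1) (3,0) (6,4) (5,6) (0,5) (4,3)
row 3: (5,0) (3,5) (4,4) (2,6) (0,3) (6,2) (1,1)
row 4: (3,3) (0,4) (6,1) (5,5) (4,2) (1,6) (2,0)
row 5: (2,6) (5,0) (0,3) (1,1) (3,5) (4,4) (6,2)
row 6: (6,1) (1,6) (5,5) (4,2) (2,0) (3,3) (0,4)
Orthogonality requires all 49 pairs distinct.
But the pair (3,3) repeats: cell (1,3) has L1 = 3, L2 = 3, and cell (4,0) has L1 = 3, L2 = 3.
A repeated pair means some other pair never occurs (only 28 distinct pairs out of 49), so the squares are not orthogonal.
Conclusion: NO.

NO


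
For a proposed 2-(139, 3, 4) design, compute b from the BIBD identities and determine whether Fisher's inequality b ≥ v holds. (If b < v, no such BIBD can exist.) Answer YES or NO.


r = λ(v − 1)/(k − 1) = 4·138/2 = 276.
b = vr/k = 139·276/3 = 12788.
Fisher's inequality: b ≥ v ⇔ 12788 ≥ 139? YES.

YES


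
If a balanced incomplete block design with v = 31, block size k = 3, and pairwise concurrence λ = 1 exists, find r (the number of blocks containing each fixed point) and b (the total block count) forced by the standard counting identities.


Any 2-(v, k, λ) BIBD satisfies two necessary conditions:
  (i)  Each point sits in r blocks, and counting incidences through any fixed point gives r(k − 1) = λ(v − 1), so r = λ(v − 1)/(k − 1).
  (ii) Total incidences bk = vr, so b = vr/k.
Step 1: r = λ(v − 1)/(k − 1) = 1·(31 − 1)/(3 − 1) = 1·30/2 = 30/2 = 15.
Step 2: b = vr/k = 31·15/3 = 465/3 = 155.
Check integrality: r = 15 ∈ Z ✓, b = 155 ∈ Z ✓.
(These identities are necessary conditions: they determine r and b for any design with these parameters, but do not by themselves prove that one exists.)

r = 15, b = 155.


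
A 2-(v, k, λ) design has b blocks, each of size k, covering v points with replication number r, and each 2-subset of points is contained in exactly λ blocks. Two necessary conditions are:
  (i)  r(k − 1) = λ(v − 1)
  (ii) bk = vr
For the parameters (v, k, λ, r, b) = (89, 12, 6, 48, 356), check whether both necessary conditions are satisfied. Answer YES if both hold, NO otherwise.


Condition (i): r(k − 1) = 48·11 = 528; λ(v − 1) = 6·88 = 528. Match? YES.
Condition (ii): bk = 356·12 = 4272; vr = 89·48 = 4272. Match? YES.
Both conditions hold? YES.

YES


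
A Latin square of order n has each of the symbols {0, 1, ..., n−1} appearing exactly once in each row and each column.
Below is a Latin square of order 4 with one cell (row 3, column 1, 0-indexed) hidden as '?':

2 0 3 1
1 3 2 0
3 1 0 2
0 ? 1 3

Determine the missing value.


Row 3 contains symbols [0, 1, 3] — missing [2].
Column 1 contains symbols [0, 1, 3] — missing [2].
The missing symbol must appear in both missing sets; intersection = [2].
Therefore the hidden value is 2.

Missing value = 2.


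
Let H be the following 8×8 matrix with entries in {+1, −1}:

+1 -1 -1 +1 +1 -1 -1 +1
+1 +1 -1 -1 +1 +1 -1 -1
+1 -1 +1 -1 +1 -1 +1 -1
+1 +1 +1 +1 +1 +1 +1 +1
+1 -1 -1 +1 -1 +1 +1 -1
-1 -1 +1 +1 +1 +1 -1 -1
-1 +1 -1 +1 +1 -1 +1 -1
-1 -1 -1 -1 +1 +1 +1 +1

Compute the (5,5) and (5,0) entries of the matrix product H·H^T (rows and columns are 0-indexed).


Row 0 of H: [1, -1, -1, 1, 1, -1, -1, 1].
Row 5 of H: [-1, -1, 1, 1, 1, 1, -1, -1].
(H·H^T)[5][5] = Σ_j H[5][j]·H[5][j] = (-1)² + (-1)² + (1)² + (1)² + (1)² + (1)² + (-1)² + (-1)² = 1 + 1 + 1 + 1 + 1 + 1 + 1 + 1 = 8.
(H·H^T)[5][0] = Σ_j H[5][j]·H[0][j] = (-1)·(1) + (-1)·(-1) + (1)·(-1) + (1)·(1) + (1)·(1) + (1)·(-1) + (-1)·(-1) + (-1)·(1) = -1 + 1 + -1 + 1 + 1 + -1 + 1 + -1 = 0.
So rows 5 and 0 are orthogonal; the diagonal entry equals n = 8.

(5,5) entry = 8; (5,0) entry = 0.


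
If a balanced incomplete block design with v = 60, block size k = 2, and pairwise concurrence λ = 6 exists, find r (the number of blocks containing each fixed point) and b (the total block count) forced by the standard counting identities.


Any 2-(v, k, λ) BIBD satisfies two necessary conditions:
  (i)  Each point sits in r blocks, and counting incidences through any fixed point gives r(k − 1) = λ(v − 1), so r = λ(v − 1)/(k − 1).
  (ii) Total incidences bk = vr, so b = vr/k.
Step 1: r = λ(v − 1)/(k − 1) = 6·(60 − 1)/(2 − 1) = 6·59/1 = 354/1 = 354.
Step 2: b = vr/k = 60·354/2 = 21240/2 = 10620.
Check integrality: r = 354 ∈ Z ✓, b = 10620 ∈ Z ✓.
(These identities are necessary conditions: they determine r and b for any design with these parameters, but do not by themselves prove that one exists.)

r = 354, b = 10620.


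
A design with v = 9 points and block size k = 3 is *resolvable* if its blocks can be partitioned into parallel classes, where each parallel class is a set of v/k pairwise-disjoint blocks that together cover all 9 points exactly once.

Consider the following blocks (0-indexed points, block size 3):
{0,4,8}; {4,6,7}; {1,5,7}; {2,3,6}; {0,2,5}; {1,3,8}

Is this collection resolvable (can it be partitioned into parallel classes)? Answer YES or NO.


v = 9, block size k = 3, number of blocks = 6.
For resolvability, blocks must partition into parallel classes of size v/k = 3.
Total blocks must therefore be a multiple of 3: 6 = 3·2 + 0 ⇒ divisible ✓.
Greedy packing gives 2 candidate class(es). Each should be a full parallel class (size 3, covers all 9 points).
  Class 1 (3 blocks): {0,4,8}; {1,5,7}; {2,3,6}. Points covered: [0, 1, 2, 3, 4, 5, 6, 7, 8].
  Class 2 (3 blocks): {4,6,7}; {0,2,5}; {1,3,8}. Points covered: [0, 1, 2, 3, 4, 5, 6, 7, 8].
All classes full (size 3)? YES. All classes cover every point? YES.
Resolvable? YES.

YES


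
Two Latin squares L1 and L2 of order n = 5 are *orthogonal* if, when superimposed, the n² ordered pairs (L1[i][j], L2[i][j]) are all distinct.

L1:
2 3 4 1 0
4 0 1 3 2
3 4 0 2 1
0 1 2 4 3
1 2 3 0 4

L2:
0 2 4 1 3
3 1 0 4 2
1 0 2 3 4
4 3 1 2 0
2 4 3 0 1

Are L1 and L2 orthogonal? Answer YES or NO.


Form the n² = 25 superimposed pairs (L1[i][j], L2[i][j]), row by row (rows and columns indexed from 0):
row 0: (2,0) (3,2) (4,4) (1,1) (0,3)
row 1: (4,3) (0,1) (1,0) (3,4) (2,2)
row 2: (3,1) (4,0) (0,2) (2,3) (1,4)
row 3: (0,4) (1,3) (2,1) (4,2) (3,0)
row 4: (1,2) (2,4) (3,3) (0,0) (4,1)
Orthogonality requires all 25 pairs distinct.
Check by first coordinate: for each symbol s of L1, list the L2 entries in the n cells where L1 = s; they must all differ.
  L1 = 0: L2 entries (in reading order) 3, 1, 2, 4, 0 — all 5 distinct ✓
  L1 = 1: L2 entries (in reading order) 1, 0, 4, 3, 2 — all 5 distinct ✓
  L1 = 2: L2 entries (in reading order) 0, 2, 3, 1, 4 — all 5 distinct ✓
  L1 = 3: L2 entries (in reading order) 2, 4, 1, 0, 3 — all 5 distinct ✓
  L1 = 4: L2 entries (in reading order) 4, 3, 0, 2, 1 — all 5 distinct ✓
Every symbol of L1 meets every symbol of L2 exactly once, so all 25 pairs are distinct (25 of 25).
Conclusion: YES.

YES


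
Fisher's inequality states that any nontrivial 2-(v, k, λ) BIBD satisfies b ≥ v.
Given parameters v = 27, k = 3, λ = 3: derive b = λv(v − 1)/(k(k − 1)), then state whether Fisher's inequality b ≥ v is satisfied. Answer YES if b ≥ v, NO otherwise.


r = λ(v − 1)/(k − 1) = 3·26/2 = 39.
b = vr/k = 27·39/3 = 351.
Fisher's inequality: b ≥ v ⇔ 351 ≥ 27? YES.

YES


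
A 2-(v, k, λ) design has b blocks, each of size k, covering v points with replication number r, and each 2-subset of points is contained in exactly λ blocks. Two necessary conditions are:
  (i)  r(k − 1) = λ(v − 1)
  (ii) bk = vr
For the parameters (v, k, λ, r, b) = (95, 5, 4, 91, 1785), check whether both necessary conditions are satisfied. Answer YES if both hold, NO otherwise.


Condition (i): r(k − 1) = 91·4 = 364; λ(v − 1) = 4·94 = 376. Match? NO.
Condition (ii): bk = 1785·5 = 8925; vr = 95·91 = 8645. Match? NO.
Both conditions hold? NO.

NO


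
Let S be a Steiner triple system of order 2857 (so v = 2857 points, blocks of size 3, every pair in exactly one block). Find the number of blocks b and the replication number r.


An STS(v) is a 2-(v, 3, 1) BIBD: block size k = 3, λ = 1.
Replication: r(k − 1) = λ(v − 1) ⇒ r·2 = 2857 − 1 = 2856 ⇒ r = 1428.
Block count: bk = vr ⇒ b·3 = 2857·1428 = 4079796 ⇒ b = 1359932.
(Check via b = v(v − 1)/6 = 2857·2856/6 = 8159592/6 = 1359932.)

r = 1428, b = 1359932.


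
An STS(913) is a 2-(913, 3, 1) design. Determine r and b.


An STS(v) is a 2-(v, 3, 1) BIBD: block size k = 3, λ = 1.
Replication: r(k − 1) = λ(v − 1) ⇒ r·2 = 913 − 1 = 912 ⇒ r = 456.
Block count: bk = vr ⇒ b·3 = 913·456 = 416328 ⇒ b = 138776.
(Check via b = v(v − 1)/6 = 913·912/6 = 832656/6 = 138776.)

r = 456, b = 138776.


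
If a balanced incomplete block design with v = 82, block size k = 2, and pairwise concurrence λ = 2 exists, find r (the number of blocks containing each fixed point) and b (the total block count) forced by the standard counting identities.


Any 2-(v, k, λ) BIBD satisfies two necessary conditions:
  (i)  Each point sits in r blocks, and counting incidences through any fixed point gives r(k − 1) = λ(v − 1), so r = λ(v − 1)/(k − 1).
  (ii) Total incidences bk = vr, so b = vr/k.
Step 1: r = λ(v − 1)/(k − 1) = 2·(82 − 1)/(2 − 1) = 2·81/1 = 162/1 = 162.
Step 2: b = vr/k = 82·162/2 = 13284/2 = 6642.
Check integrality: r = 162 ∈ Z ✓, b = 6642 ∈ Z ✓.
(These identities are necessary conditions: they determine r and b for any design with these parameters, but do not by themselves prove that one exists.)

r = 162, b = 6642.


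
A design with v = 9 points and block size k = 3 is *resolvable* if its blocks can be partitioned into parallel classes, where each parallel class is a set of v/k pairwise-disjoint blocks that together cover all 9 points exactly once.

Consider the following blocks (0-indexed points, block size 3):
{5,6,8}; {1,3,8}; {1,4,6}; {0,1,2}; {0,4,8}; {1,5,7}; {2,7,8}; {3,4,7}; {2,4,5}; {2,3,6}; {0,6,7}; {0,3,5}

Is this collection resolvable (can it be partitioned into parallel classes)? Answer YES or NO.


v = 9, block size k = 3, number of blocks = 12.
For resolvability, blocks must partition into parallel classes of size v/k = 3.
Total blocks must therefore be a multiple of 3: 12 = 3·4 + 0 ⇒ divisible ✓.
Greedy packing gives 4 candidate class(es). Each should be a full parallel class (size 3, covers all 9 points).
  Class 1 (3 blocks): {5,6,8}; {0,1,2}; {3,4,7}. Points covered: [0, 1, 2, 3, 4, 5, 6, 7, 8].
  Class 2 (3 blocks): {1,3,8}; {2,4,5}; {0,6,7}. Points covered: [0, 1, 2, 3, 4, 5, 6, 7, 8].
  Class 3 (3 blocks): {1,4,6}; {2,7,8}; {0,3,5}. Points covered: [0, 1, 2, 3, 4, 5, 6, 7, 8].
  Class 4 (3 blocks): {0,4,8}; {1,5,7}; {2,3,6}. Points covered: [0, 1, 2, 3, 4, 5, 6, 7, 8].
All classes full (size 3)? YES. All classes cover every point? YES.
Resolvable? YES.

YES


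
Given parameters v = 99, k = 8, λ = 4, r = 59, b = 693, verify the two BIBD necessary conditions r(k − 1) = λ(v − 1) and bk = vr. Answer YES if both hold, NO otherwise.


Condition (i): r(k − 1) = 59·7 = 413; λ(v − 1) = 4·98 = 392. Match? NO.
Condition (ii): bk = 693·8 = 5544; vr = 99·59 = 5841. Match? NO.
Both conditions hold? NO.

NO


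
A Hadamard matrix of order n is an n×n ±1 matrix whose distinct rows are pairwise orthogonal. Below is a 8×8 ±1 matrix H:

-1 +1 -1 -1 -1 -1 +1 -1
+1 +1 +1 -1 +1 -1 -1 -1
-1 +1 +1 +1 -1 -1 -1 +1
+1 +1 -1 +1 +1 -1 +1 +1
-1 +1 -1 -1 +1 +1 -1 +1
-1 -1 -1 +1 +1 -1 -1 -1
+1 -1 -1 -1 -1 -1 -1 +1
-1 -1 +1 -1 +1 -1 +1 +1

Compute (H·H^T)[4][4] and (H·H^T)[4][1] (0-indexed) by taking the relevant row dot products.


Row 1 of H: [1, 1, 1, -1, 1, -1, -1, -1].
Row 4 of H: [-1, 1, -1, -1, 1, 1, -1, 1].
(H·H^T)[4][4] = Σ_j H[4][j]·H[4][j] = (-1)² + (1)² + (-1)² + (-1)² + (1)² + (1)² + (-1)² + (1)² = 1 + 1 + 1 + 1 + 1 + 1 + 1 + 1 = 8.
(H·H^T)[4][1] = Σ_j H[4][j]·H[1][j] = (-1)·(1) + (1)·(1) + (-1)·(1) + (-1)·(-1) + (1)·(1) + (1)·(-1) + (-1)·(-1) + (1)·(-1) = -1 + 1 + -1 + 1 + 1 + -1 + 1 + -1 = 0.
So rows 4 and 1 are orthogonal; the diagonal entry equals n = 8.

(4,4) entry = 8; (4,1) entry = 0.


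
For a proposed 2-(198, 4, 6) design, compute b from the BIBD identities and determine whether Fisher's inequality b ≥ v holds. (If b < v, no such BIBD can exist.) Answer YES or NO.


r = λ(v − 1)/(k − 1) = 6·197/3 = 394.
b = vr/k = 198·394/4 = 19503.
Fisher's inequality: b ≥ v ⇔ 19503 ≥ 198? YES.

YES


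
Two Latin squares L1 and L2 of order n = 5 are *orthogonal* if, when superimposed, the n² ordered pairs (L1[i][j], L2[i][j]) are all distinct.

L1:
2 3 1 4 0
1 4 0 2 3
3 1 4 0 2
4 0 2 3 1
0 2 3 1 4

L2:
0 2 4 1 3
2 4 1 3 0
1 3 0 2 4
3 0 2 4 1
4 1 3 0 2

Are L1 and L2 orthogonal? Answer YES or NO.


Form the n² = 25 superimposed pairs (L1[i][j], L2[i][j]), row by row (rows and columns indexed from 0):
row 0: (2,0) (3,2) (1,4) (4,1) (0,3)
row 1: (1,2) (4,4) (0,1) (2,3) (3,0)
row 2: (3,1) (1,3) (4,0) (0,2) (2,4)
row 3: (4,3) (0,0) (2,2) (3,4) (1,1)
row 4: (0,4) (2,1) (3,3) (1,0) (4,2)
Orthogonality requires all 25 pairs distinct.
Check by first coordinate: for each symbol s of L1, list the L2 entries in the n cells where L1 = s; they must all differ.
  L1 = 0: L2 entries (in reading order) 3, 1, 2, 0, 4 — all 5 distinct ✓
  L1 = 1: L2 entries (in reading order) 4, 2, 3, 1, 0 — all 5 distinct ✓
  L1 = 2: L2 entries (in reading order) 0, 3, 4, 2, 1 — all 5 distinct ✓
  L1 = 3: L2 entries (in reading order) 2, 0, 1, 4, 3 — all 5 distinct ✓
  L1 = 4: L2 entries (in reading order) 1, 4, 0, 3, 2 — all 5 distinct ✓
Every symbol of L1 meets every symbol of L2 exactly once, so all 25 pairs are distinct (25 of 25).
Conclusion: YES.

YES


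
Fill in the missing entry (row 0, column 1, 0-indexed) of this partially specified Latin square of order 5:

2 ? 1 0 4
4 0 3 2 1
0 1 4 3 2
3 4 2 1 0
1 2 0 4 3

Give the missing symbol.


Row 0 contains symbols [0, 1, 2, 4] — missing [3].
Column 1 contains symbols [0, 1, 2, 4] — missing [3].
The missing symbol must appear in both missing sets; intersection = [3].
Therefore the hidden value is 3.

Missing value = 3.


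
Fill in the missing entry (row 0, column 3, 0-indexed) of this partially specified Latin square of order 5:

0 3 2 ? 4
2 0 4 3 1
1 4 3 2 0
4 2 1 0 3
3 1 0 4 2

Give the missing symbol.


Row 0 contains symbols [0, 2, 3, 4] — missing [1].
Column 3 contains symbols [0, 2, 3, 4] — missing [1].
The missing symbol must appear in both missing sets; intersection = [1].
Therefore the hidden value is 1.

Missing value = 1.


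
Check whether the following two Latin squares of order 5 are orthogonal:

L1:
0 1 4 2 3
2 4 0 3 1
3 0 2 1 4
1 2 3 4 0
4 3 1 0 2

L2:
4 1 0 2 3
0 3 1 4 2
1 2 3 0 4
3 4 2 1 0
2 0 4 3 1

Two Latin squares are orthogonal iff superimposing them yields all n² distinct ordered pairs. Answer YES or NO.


Form the n² = 25 superimposed pairs (L1[i][j], L2[i][j]), row by row (rows and columns indexed from 0):
row 0: (0,4) (1,1) (4,0) (2,2) (3,3)
row 1: (2,0) (4,3) (0,1) (3,4) (1,2)
row 2: (3,1) (0,2) (2,3) (1,0) (4,4)
row 3: (1,3) (2,4) (3,2) (4,1) (0,0)
row 4: (4,2) (3,0) (1,4) (0,3) (2,1)
Orthogonality requires all 25 pairs distinct.
Check by first coordinate: for each symbol s of L1, list the L2 entries in the n cells where L1 = s; they must all differ.
  L1 = 0: L2 entries (in reading order) 4, 1, 2, 0, 3 — all 5 distinct ✓
  L1 = 1: L2 entries (in reading order) 1, 2, 0, 3, 4 — all 5 distinct ✓
  L1 = 2: L2 entries (in reading order) 2, 0, 3, 4, 1 — all 5 distinct ✓
  L1 = 3: L2 entries (in reading order) 3, 4, 1, 2, 0 — all 5 distinct ✓
  L1 = 4: L2 entries (in reading order) 0, 3, 4, 1, 2 — all 5 distinct ✓
Every symbol of L1 meets every symbol of L2 exactly once, so all 25 pairs are distinct (25 of 25).
Conclusion: YES.

YES


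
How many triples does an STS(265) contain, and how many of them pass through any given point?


An STS(v) is a 2-(v, 3, 1) BIBD: block size k = 3, λ = 1.
Replication: r(k − 1) = λ(v − 1) ⇒ r·2 = 265 − 1 = 264 ⇒ r = 132.
Block count: bk = vr ⇒ b·3 = 265·132 = 34980 ⇒ b = 11660.
(Check via b = v(v − 1)/6 = 265·264/6 = 69960/6 = 11660.)

r = 132, b = 11660.


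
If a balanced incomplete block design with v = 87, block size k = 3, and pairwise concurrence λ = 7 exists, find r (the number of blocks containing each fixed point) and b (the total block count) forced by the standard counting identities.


Any 2-(v, k, λ) BIBD satisfies two necessary conditions:
  (i)  Each point sits in r blocks, and counting incidences through any fixed point gives r(k − 1) = λ(v − 1), so r = λ(v − 1)/(k − 1).
  (ii) Total incidences bk = vr, so b = vr/k.
Step 1: r = λ(v − 1)/(k − 1) = 7·(87 − 1)/(3 − 1) = 7·86/2 = 602/2 = 301.
Step 2: b = vr/k = 87·301/3 = 26187/3 = 8729.
Check integrality: r = 301 ∈ Z ✓, b = 8729 ∈ Z ✓.
(These identities are necessary conditions: they determine r and b for any design with these parameters, but do not by themselves prove that one exists.)

r = 301, b = 8729.


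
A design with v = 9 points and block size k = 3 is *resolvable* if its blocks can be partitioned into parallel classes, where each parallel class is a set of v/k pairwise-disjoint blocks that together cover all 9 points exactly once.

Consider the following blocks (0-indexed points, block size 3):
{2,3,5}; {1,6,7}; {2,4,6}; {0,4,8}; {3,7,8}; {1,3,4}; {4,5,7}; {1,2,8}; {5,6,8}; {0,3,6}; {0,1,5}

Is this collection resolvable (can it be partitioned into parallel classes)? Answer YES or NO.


v = 9, block size k = 3, number of blocks = 11.
For resolvability, blocks must partition into parallel classes of size v/k = 3.
Total blocks must therefore be a multiple of 3: 11 = 3·3 + 2 ⇒ not divisible ✗.
Resolvable? NO.

NO


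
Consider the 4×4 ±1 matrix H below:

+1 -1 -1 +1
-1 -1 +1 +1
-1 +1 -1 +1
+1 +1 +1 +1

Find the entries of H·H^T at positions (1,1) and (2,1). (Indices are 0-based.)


Row 1 of H: [-1, -1, 1, 1].
Row 2 of H: [-1, 1, -1, 1].
(H·H^T)[1][1] = Σ_j H[1][j]·H[1][j] = (-1)² + (-1)² + (1)² + (1)² = 1 + 1 + 1 + 1 = 4.
(H·H^T)[2][1] = Σ_j H[2][j]·H[1][j] = (-1)·(-1) + (1)·(-1) + (-1)·(1) + (1)·(1) = 1 + -1 + -1 + 1 = 0.
So rows 2 and 1 are orthogonal; the diagonal entry equals n = 4.

(1,1) entry = 4; (2,1) entry = 0.


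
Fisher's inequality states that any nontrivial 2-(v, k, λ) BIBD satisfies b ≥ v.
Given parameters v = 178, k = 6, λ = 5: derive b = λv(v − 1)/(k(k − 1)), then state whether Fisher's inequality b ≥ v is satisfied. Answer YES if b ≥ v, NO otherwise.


r = λ(v − 1)/(k − 1) = 5·177/5 = 177.
b = vr/k = 178·177/6 = 5251.
Fisher's inequality: b ≥ v ⇔ 5251 ≥ 178? YES.

YES


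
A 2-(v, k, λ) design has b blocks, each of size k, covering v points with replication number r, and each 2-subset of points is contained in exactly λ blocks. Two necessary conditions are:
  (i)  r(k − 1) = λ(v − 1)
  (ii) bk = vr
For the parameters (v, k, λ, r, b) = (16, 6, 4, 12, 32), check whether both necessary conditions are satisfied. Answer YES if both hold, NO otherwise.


Condition (i): r(k − 1) = 12·5 = 60; λ(v − 1) = 4·15 = 60. Match? YES.
Condition (ii): bk = 32·6 = 192; vr = 16·12 = 192. Match? YES.
Both conditions hold? YES.

YES


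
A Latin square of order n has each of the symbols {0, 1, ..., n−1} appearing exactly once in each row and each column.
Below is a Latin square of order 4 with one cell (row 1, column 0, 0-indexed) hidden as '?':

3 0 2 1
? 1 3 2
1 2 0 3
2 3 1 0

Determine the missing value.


Row 1 contains symbols [1, 2, 3] — missing [0].
Column 0 contains symbols [1, 2, 3] — missing [0].
The missing symbol must appear in both missing sets; intersection = [0].
Therefore the hidden value is 0.

Missing value = 0.


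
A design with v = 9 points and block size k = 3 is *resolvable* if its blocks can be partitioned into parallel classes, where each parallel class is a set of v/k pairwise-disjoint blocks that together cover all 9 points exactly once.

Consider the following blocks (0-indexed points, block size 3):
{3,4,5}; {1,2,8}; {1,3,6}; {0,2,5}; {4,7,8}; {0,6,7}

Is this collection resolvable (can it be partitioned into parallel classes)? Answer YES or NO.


v = 9, block size k = 3, number of blocks = 6.
For resolvability, blocks must partition into parallel classes of size v/k = 3.
Total blocks must therefore be a multiple of 3: 6 = 3·2 + 0 ⇒ divisible ✓.
Greedy packing gives 2 candidate class(es). Each should be a full parallel class (size 3, covers all 9 points).
  Class 1 (3 blocks): {3,4,5}; {1,2,8}; {0,6,7}. Points covered: [0, 1, 2, 3, 4, 5, 6, 7, 8].
  Class 2 (3 blocks): {1,3,6}; {0,2,5}; {4,7,8}. Points covered: [0, 1, 2, 3, 4, 5, 6, 7, 8].
All classes full (size 3)? YES. All classes cover every point? YES.
Resolvable? YES.

YES
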